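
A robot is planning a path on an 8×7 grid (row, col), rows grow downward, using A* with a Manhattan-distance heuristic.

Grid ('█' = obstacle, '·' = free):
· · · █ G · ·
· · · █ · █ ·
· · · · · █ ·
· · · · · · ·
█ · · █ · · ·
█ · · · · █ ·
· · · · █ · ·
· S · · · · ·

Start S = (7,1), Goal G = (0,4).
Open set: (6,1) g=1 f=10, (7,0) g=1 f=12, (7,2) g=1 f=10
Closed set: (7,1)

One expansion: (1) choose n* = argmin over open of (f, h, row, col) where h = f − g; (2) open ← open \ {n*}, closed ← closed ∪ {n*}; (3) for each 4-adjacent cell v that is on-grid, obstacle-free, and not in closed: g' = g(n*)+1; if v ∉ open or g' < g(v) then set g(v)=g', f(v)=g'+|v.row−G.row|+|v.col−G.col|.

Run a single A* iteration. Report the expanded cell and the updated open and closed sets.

step 1: expand (6,1) (f=10, h=9) → closed; open now [(5,1) g=2 f=10, (6,0) g=2 f=12, (6,2) g=2 f=10, (7,0) g=1 f=12, (7,2) g=1 f=10]

expanded=(6,1); open=[(5,1) g=2 f=10, (6,0) g=2 f=12, (6,2) g=2 f=10, (7,0) g=1 f=12, (7,2) g=1 f=10]; closed=[(6,1), (7,1)]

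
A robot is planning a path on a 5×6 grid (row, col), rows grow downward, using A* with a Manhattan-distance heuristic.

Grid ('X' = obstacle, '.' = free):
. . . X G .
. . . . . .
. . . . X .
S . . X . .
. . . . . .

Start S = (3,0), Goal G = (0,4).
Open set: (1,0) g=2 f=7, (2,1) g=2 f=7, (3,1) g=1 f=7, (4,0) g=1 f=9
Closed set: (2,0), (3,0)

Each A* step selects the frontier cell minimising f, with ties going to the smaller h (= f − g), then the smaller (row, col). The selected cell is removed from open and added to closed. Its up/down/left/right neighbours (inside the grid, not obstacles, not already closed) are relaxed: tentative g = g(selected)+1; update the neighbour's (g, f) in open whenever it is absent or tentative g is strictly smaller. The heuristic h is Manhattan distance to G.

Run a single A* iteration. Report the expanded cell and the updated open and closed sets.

expanded=(1,0); open=[(0,0) g=3 f=7, (1,1) g=3 f=7, (2,1) g=2 f=7, (3,1) g=1 f=7, (4,0) g=1 f=9]; closed=[(1,0), (2,0), (3,0)]

step 1: expand (1,0) (f=7, h=5) → closed; open now [(0,0) g=3 f=7, (1,1) g=3 f=7, (2,1) g=2 f=7, (3,1) g=1 f=7, (4,0) g=1 f=9]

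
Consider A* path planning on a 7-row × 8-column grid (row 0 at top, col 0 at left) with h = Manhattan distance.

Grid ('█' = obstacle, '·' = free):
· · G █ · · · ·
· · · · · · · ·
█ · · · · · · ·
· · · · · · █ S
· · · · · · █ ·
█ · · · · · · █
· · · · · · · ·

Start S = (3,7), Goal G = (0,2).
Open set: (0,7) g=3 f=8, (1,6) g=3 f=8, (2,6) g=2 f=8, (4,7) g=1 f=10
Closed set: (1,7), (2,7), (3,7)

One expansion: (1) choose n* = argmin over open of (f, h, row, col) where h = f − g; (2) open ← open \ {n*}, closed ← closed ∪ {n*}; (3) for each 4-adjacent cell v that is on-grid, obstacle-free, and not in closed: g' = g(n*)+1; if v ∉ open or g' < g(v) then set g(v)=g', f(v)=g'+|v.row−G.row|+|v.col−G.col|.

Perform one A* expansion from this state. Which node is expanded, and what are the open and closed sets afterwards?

expanded=(0,7); open=[(0,6) g=4 f=8, (1,6) g=3 f=8, (2,6) g=2 f=8, (4,7) g=1 f=10]; closed=[(0,7), (1,7), (2,7), (3,7)]

step 1: expand (0,7) (f=8, h=5) → closed; open now [(0,6) g=4 f=8, (1,6) g=3 f=8, (2,6) g=2 f=8, (4,7) g=1 f=10]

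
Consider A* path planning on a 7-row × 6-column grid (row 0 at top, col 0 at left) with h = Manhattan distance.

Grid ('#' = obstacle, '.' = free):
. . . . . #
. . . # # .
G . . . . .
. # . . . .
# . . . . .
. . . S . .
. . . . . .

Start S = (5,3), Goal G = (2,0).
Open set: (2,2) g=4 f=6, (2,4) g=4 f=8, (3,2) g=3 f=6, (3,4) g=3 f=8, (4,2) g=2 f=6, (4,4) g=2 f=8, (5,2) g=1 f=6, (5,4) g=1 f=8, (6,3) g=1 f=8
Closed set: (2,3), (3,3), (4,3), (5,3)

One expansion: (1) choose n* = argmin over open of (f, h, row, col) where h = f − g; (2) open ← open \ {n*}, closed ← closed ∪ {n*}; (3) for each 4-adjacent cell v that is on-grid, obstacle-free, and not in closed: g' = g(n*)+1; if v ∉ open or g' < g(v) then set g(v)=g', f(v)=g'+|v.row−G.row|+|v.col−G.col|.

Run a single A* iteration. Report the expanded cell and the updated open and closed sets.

step 1: expand (2,2) (f=6, h=2) → closed; open now [(1,2) g=5 f=8, (2,1) g=5 f=6, (2,4) g=4 f=8, (3,2) g=3 f=6, (3,4) g=3 f=8, (4,2) g=2 f=6, (4,4) g=2 f=8, (5,2) g=1 f=6, (5,4) g=1 f=8, (6,3) g=1 f=8]

expanded=(2,2); open=[(1,2) g=5 f=8, (2,1) g=5 f=6, (2,4) g=4 f=8, (3,2) g=3 f=6, (3,4) g=3 f=8, (4,2) g=2 f=6, (4,4) g=2 f=8, (5,2) g=1 f=6, (5,4) g=1 f=8, (6,3) g=1 f=8]; closed=[(2,2), (2,3), (3,3), (4,3), (5,3)]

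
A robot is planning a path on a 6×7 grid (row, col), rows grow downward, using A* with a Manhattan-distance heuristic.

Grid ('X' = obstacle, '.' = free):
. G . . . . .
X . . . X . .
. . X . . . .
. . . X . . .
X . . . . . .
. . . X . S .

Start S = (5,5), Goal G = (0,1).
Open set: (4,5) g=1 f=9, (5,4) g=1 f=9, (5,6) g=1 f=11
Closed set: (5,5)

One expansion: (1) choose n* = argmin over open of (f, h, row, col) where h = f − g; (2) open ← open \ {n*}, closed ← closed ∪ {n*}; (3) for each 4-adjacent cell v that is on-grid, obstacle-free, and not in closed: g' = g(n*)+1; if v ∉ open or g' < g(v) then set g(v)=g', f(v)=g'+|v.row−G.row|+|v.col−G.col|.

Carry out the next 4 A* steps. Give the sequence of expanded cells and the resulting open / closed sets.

step 1: expand (4,5) (f=9, h=8) → closed; open now [(3,5) g=2 f=9, (4,4) g=2 f=9, (4,6) g=2 f=11, (5,4) g=1 f=9, (5,6) g=1 f=11]
step 2: expand (3,5) (f=9, h=7) → closed; open now [(2,5) g=3 f=9, (3,4) g=3 f=9, (3,6) g=3 f=11, (4,4) g=2 f=9, (4,6) g=2 f=11, (5,4) g=1 f=9, (5,6) g=1 f=11]
step 3: expand (2,5) (f=9, h=6) → closed; open now [(1,5) g=4 f=9, (2,4) g=4 f=9, (2,6) g=4 f=11, (3,4) g=3 f=9, (3,6) g=3 f=11, (4,4) g=2 f=9, (4,6) g=2 f=11, (5,4) g=1 f=9, (5,6) g=1 f=11]
step 4: expand (1,5) (f=9, h=5) → closed; open now [(0,5) g=5 f=9, (1,6) g=5 f=11, (2,4) g=4 f=9, (2,6) g=4 f=11, (3,4) g=3 f=9, (3,6) g=3 f=11, (4,4) g=2 f=9, (4,6) g=2 f=11, (5,4) g=1 f=9, (5,6) g=1 f=11]

order=[(4,5) → (3,5) → (2,5) → (1,5)]; open=[(0,5) g=5 f=9, (1,6) g=5 f=11, (2,4) g=4 f=9, (2,6) g=4 f=11, (3,4) g=3 f=9, (3,6) g=3 f=11, (4,4) g=2 f=9, (4,6) g=2 f=11, (5,4) g=1 f=9, (5,6) g=1 f=11]; closed=[(1,5), (2,5), (3,5), (4,5), (5,5)]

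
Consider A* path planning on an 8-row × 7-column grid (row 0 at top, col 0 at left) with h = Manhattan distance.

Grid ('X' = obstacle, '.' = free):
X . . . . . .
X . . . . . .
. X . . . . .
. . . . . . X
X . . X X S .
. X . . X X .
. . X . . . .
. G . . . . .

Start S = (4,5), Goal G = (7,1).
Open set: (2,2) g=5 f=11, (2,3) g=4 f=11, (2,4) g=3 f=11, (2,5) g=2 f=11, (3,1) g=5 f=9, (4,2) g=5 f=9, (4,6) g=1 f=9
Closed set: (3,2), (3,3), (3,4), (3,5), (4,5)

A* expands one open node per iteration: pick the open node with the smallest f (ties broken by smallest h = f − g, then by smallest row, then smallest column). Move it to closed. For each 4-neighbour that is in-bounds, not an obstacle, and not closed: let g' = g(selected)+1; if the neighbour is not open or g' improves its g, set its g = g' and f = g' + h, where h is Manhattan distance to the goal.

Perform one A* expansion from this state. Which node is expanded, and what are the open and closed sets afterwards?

expanded=(3,1); open=[(2,2) g=5 f=11, (2,3) g=4 f=11, (2,4) g=3 f=11, (2,5) g=2 f=11, (3,0) g=6 f=11, (4,1) g=6 f=9, (4,2) g=5 f=9, (4,6) g=1 f=9]; closed=[(3,1), (3,2), (3,3), (3,4), (3,5), (4,5)]

step 1: expand (3,1) (f=9, h=4) → closed; open now [(2,2) g=5 f=11, (2,3) g=4 f=11, (2,4) g=3 f=11, (2,5) g=2 f=11, (3,0) g=6 f=11, (4,1) g=6 f=9, (4,2) g=5 f=9, (4,6) g=1 f=9]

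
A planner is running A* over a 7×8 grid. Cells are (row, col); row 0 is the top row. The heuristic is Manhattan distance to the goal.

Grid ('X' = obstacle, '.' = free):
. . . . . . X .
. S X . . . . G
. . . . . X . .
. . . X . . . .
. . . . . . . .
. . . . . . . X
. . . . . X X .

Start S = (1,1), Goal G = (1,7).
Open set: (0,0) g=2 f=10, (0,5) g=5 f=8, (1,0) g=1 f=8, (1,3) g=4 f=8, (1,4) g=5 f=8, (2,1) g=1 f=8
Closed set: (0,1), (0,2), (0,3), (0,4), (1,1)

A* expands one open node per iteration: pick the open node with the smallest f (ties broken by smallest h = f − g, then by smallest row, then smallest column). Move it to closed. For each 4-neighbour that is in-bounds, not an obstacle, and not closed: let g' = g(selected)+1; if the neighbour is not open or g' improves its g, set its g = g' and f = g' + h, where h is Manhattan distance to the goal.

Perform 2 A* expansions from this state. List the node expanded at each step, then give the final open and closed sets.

step 1: expand (0,5) (f=8, h=3) → closed; open now [(0,0) g=2 f=10, (1,0) g=1 f=8, (1,3) g=4 f=8, (1,4) g=5 f=8, (1,5) g=6 f=8, (2,1) g=1 f=8]
step 2: expand (1,5) (f=8, h=2) → closed; open now [(0,0) g=2 f=10, (1,0) g=1 f=8, (1,3) g=4 f=8, (1,4) g=5 f=8, (1,6) g=7 f=8, (2,1) g=1 f=8]

order=[(0,5) → (1,5)]; open=[(0,0) g=2 f=10, (1,0) g=1 f=8, (1,3) g=4 f=8, (1,4) g=5 f=8, (1,6) g=7 f=8, (2,1) g=1 f=8]; closed=[(0,1), (0,2), (0,3), (0,4), (0,5), (1,1), (1,5)]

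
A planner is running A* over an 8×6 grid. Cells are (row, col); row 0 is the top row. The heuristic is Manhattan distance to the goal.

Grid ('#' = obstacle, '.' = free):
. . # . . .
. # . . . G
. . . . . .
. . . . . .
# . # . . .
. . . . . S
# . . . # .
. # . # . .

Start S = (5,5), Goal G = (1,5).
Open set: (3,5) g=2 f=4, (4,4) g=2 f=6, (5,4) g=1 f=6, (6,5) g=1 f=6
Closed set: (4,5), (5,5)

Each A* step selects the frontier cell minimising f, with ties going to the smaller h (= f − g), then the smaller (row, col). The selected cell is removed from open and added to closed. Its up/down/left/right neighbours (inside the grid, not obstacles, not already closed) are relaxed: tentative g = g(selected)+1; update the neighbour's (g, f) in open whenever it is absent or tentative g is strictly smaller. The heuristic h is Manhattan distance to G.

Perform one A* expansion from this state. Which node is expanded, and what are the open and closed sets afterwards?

expanded=(3,5); open=[(2,5) g=3 f=4, (3,4) g=3 f=6, (4,4) g=2 f=6, (5,4) g=1 f=6, (6,5) g=1 f=6]; closed=[(3,5), (4,5), (5,5)]

step 1: expand (3,5) (f=4, h=2) → closed; open now [(2,5) g=3 f=4, (3,4) g=3 f=6, (4,4) g=2 f=6, (5,4) g=1 f=6, (6,5) g=1 f=6]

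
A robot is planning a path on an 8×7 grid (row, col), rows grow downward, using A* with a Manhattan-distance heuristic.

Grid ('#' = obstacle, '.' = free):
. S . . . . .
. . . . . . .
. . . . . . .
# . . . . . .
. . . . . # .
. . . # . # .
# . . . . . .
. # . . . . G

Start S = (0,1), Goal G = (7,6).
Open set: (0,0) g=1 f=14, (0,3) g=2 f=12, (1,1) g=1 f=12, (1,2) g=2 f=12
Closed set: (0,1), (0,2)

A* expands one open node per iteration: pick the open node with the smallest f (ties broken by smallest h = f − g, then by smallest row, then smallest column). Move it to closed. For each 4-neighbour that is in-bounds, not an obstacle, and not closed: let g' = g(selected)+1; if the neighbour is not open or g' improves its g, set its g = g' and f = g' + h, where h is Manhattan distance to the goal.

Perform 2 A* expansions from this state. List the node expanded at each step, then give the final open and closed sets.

step 1: expand (0,3) (f=12, h=10) → closed; open now [(0,0) g=1 f=14, (0,4) g=3 f=12, (1,1) g=1 f=12, (1,2) g=2 f=12, (1,3) g=3 f=12]
step 2: expand (0,4) (f=12, h=9) → closed; open now [(0,0) g=1 f=14, (0,5) g=4 f=12, (1,1) g=1 f=12, (1,2) g=2 f=12, (1,3) g=3 f=12, (1,4) g=4 f=12]

order=[(0,3) → (0,4)]; open=[(0,0) g=1 f=14, (0,5) g=4 f=12, (1,1) g=1 f=12, (1,2) g=2 f=12, (1,3) g=3 f=12, (1,4) g=4 f=12]; closed=[(0,1), (0,2), (0,3), (0,4)]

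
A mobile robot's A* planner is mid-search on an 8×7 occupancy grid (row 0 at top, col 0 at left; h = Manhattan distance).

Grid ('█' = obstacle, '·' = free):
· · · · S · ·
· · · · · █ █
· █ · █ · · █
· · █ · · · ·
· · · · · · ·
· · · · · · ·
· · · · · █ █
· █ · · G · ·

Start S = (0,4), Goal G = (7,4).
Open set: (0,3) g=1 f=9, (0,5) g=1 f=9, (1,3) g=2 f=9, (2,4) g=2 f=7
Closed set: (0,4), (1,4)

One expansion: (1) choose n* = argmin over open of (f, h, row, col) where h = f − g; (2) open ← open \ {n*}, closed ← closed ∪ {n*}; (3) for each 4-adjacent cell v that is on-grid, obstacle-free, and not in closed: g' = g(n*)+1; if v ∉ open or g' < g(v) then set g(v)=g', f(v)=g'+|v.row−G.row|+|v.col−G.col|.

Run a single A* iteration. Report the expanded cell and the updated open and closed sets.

step 1: expand (2,4) (f=7, h=5) → closed; open now [(0,3) g=1 f=9, (0,5) g=1 f=9, (1,3) g=2 f=9, (2,5) g=3 f=9, (3,4) g=3 f=7]

expanded=(2,4); open=[(0,3) g=1 f=9, (0,5) g=1 f=9, (1,3) g=2 f=9, (2,5) g=3 f=9, (3,4) g=3 f=7]; closed=[(0,4), (1,4), (2,4)]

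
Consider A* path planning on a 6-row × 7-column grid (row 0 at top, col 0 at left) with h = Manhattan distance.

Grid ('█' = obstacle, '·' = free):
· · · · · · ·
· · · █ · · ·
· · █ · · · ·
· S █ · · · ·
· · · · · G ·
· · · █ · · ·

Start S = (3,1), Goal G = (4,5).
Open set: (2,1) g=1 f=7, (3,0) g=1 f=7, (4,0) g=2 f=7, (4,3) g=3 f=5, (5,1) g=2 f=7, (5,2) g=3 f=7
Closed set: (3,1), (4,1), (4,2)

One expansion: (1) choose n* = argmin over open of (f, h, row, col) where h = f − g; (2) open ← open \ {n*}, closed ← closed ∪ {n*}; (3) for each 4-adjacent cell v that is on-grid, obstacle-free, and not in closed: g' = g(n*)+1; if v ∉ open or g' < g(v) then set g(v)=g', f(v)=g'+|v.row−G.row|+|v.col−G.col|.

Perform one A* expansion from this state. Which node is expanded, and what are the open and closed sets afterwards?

step 1: expand (4,3) (f=5, h=2) → closed; open now [(2,1) g=1 f=7, (3,0) g=1 f=7, (3,3) g=4 f=7, (4,0) g=2 f=7, (4,4) g=4 f=5, (5,1) g=2 f=7, (5,2) g=3 f=7]

expanded=(4,3); open=[(2,1) g=1 f=7, (3,0) g=1 f=7, (3,3) g=4 f=7, (4,0) g=2 f=7, (4,4) g=4 f=5, (5,1) g=2 f=7, (5,2) g=3 f=7]; closed=[(3,1), (4,1), (4,2), (4,3)]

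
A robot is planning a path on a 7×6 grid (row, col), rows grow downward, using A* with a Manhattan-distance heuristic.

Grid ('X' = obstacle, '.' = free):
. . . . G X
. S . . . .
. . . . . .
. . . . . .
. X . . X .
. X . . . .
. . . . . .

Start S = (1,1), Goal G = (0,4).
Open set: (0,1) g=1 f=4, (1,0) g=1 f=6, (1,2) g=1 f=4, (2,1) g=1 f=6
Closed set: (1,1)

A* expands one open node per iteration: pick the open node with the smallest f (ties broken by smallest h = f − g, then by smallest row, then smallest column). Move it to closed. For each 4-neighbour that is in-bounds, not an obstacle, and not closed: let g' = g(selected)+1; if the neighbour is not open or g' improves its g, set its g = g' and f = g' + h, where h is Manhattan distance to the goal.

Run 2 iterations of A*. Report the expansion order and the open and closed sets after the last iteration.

step 1: expand (0,1) (f=4, h=3) → closed; open now [(0,0) g=2 f=6, (0,2) g=2 f=4, (1,0) g=1 f=6, (1,2) g=1 f=4, (2,1) g=1 f=6]
step 2: expand (0,2) (f=4, h=2) → closed; open now [(0,0) g=2 f=6, (0,3) g=3 f=4, (1,0) g=1 f=6, (1,2) g=1 f=4, (2,1) g=1 f=6]

order=[(0,1) → (0,2)]; open=[(0,0) g=2 f=6, (0,3) g=3 f=4, (1,0) g=1 f=6, (1,2) g=1 f=4, (2,1) g=1 f=6]; closed=[(0,1), (0,2), (1,1)]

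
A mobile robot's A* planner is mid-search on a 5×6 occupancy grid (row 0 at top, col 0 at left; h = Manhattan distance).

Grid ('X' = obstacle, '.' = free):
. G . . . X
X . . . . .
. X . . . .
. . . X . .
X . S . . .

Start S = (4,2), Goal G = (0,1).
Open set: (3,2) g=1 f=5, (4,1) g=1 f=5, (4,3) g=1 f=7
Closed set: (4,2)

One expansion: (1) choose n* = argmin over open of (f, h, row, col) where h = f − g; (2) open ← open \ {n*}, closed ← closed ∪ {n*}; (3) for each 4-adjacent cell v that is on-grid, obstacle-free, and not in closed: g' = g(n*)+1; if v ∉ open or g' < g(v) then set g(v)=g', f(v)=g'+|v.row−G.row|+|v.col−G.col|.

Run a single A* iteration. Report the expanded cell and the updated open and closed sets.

step 1: expand (3,2) (f=5, h=4) → closed; open now [(2,2) g=2 f=5, (3,1) g=2 f=5, (4,1) g=1 f=5, (4,3) g=1 f=7]

expanded=(3,2); open=[(2,2) g=2 f=5, (3,1) g=2 f=5, (4,1) g=1 f=5, (4,3) g=1 f=7]; closed=[(3,2), (4,2)]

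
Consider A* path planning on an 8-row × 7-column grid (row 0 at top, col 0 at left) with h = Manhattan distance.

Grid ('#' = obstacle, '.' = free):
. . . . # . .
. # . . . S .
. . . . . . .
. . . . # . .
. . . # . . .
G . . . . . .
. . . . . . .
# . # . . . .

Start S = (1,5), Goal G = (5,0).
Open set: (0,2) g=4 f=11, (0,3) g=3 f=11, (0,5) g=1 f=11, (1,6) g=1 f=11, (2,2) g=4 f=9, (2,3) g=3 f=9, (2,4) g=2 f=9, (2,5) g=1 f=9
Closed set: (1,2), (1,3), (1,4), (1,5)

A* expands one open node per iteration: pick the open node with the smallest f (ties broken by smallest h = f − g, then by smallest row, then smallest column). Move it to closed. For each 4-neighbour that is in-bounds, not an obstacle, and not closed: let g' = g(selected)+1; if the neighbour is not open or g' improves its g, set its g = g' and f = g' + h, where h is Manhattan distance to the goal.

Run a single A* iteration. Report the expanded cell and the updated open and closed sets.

expanded=(2,2); open=[(0,2) g=4 f=11, (0,3) g=3 f=11, (0,5) g=1 f=11, (1,6) g=1 f=11, (2,1) g=5 f=9, (2,3) g=3 f=9, (2,4) g=2 f=9, (2,5) g=1 f=9, (3,2) g=5 f=9]; closed=[(1,2), (1,3), (1,4), (1,5), (2,2)]

step 1: expand (2,2) (f=9, h=5) → closed; open now [(0,2) g=4 f=11, (0,3) g=3 f=11, (0,5) g=1 f=11, (1,6) g=1 f=11, (2,1) g=5 f=9, (2,3) g=3 f=9, (2,4) g=2 f=9, (2,5) g=1 f=9, (3,2) g=5 f=9]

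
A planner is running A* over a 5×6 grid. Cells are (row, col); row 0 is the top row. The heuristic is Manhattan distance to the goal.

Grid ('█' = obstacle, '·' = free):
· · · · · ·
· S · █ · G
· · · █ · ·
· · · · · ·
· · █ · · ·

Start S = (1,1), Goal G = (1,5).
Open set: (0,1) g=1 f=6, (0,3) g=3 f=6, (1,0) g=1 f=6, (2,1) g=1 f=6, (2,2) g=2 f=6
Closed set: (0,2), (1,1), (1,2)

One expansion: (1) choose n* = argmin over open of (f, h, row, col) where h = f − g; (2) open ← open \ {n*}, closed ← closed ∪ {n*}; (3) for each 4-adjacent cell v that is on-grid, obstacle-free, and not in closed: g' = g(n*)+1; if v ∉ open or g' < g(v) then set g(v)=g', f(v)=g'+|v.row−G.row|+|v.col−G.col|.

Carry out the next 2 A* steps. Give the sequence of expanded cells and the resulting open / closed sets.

order=[(0,3) → (0,4)]; open=[(0,1) g=1 f=6, (0,5) g=5 f=6, (1,0) g=1 f=6, (1,4) g=5 f=6, (2,1) g=1 f=6, (2,2) g=2 f=6]; closed=[(0,2), (0,3), (0,4), (1,1), (1,2)]

step 1: expand (0,3) (f=6, h=3) → closed; open now [(0,1) g=1 f=6, (0,4) g=4 f=6, (1,0) g=1 f=6, (2,1) g=1 f=6, (2,2) g=2 f=6]
step 2: expand (0,4) (f=6, h=2) → closed; open now [(0,1) g=1 f=6, (0,5) g=5 f=6, (1,0) g=1 f=6, (1,4) g=5 f=6, (2,1) g=1 f=6, (2,2) g=2 f=6]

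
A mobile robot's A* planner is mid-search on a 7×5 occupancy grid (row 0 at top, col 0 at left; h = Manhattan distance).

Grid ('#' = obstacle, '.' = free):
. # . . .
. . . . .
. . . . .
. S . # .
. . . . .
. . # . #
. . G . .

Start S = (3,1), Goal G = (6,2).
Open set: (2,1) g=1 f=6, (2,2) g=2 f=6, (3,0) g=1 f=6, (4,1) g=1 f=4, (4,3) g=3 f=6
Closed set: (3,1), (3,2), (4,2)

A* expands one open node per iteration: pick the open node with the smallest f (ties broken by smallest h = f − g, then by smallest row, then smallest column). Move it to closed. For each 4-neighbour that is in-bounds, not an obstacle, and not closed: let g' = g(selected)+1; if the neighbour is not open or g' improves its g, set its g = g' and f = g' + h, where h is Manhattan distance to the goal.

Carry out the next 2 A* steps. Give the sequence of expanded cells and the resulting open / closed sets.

step 1: expand (4,1) (f=4, h=3) → closed; open now [(2,1) g=1 f=6, (2,2) g=2 f=6, (3,0) g=1 f=6, (4,0) g=2 f=6, (4,3) g=3 f=6, (5,1) g=2 f=4]
step 2: expand (5,1) (f=4, h=2) → closed; open now [(2,1) g=1 f=6, (2,2) g=2 f=6, (3,0) g=1 f=6, (4,0) g=2 f=6, (4,3) g=3 f=6, (5,0) g=3 f=6, (6,1) g=3 f=4]

order=[(4,1) → (5,1)]; open=[(2,1) g=1 f=6, (2,2) g=2 f=6, (3,0) g=1 f=6, (4,0) g=2 f=6, (4,3) g=3 f=6, (5,0) g=3 f=6, (6,1) g=3 f=4]; closed=[(3,1), (3,2), (4,1), (4,2), (5,1)]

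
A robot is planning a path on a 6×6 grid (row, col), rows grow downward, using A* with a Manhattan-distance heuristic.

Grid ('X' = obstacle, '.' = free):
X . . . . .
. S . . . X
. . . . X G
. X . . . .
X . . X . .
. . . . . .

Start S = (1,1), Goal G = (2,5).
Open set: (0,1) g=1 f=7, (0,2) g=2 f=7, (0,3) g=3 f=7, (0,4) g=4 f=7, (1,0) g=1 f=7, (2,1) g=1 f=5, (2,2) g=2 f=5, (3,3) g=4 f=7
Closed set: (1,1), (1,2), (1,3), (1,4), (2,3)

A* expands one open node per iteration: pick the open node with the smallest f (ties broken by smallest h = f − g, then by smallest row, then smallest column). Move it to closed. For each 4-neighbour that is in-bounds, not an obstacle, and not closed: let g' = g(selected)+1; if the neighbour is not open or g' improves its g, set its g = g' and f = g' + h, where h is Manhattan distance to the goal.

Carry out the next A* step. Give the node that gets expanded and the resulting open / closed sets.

step 1: expand (2,2) (f=5, h=3) → closed; open now [(0,1) g=1 f=7, (0,2) g=2 f=7, (0,3) g=3 f=7, (0,4) g=4 f=7, (1,0) g=1 f=7, (2,1) g=1 f=5, (3,2) g=3 f=7, (3,3) g=4 f=7]

expanded=(2,2); open=[(0,1) g=1 f=7, (0,2) g=2 f=7, (0,3) g=3 f=7, (0,4) g=4 f=7, (1,0) g=1 f=7, (2,1) g=1 f=5, (3,2) g=3 f=7, (3,3) g=4 f=7]; closed=[(1,1), (1,2), (1,3), (1,4), (2,2), (2,3)]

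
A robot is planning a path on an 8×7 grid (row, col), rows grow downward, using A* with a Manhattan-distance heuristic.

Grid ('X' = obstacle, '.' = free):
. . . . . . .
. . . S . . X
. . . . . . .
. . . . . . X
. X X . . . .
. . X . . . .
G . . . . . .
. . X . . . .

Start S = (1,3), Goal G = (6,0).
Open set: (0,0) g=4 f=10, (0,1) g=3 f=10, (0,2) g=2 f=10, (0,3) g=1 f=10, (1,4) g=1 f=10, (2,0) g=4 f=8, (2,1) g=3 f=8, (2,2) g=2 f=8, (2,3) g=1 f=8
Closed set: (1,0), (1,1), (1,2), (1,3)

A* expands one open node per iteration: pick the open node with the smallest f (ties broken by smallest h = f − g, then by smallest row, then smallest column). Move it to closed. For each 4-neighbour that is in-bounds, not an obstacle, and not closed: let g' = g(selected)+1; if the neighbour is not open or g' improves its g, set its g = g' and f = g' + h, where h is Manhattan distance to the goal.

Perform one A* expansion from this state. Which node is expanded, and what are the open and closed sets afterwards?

expanded=(2,0); open=[(0,0) g=4 f=10, (0,1) g=3 f=10, (0,2) g=2 f=10, (0,3) g=1 f=10, (1,4) g=1 f=10, (2,1) g=3 f=8, (2,2) g=2 f=8, (2,3) g=1 f=8, (3,0) g=5 f=8]; closed=[(1,0), (1,1), (1,2), (1,3), (2,0)]

step 1: expand (2,0) (f=8, h=4) → closed; open now [(0,0) g=4 f=10, (0,1) g=3 f=10, (0,2) g=2 f=10, (0,3) g=1 f=10, (1,4) g=1 f=10, (2,1) g=3 f=8, (2,2) g=2 f=8, (2,3) g=1 f=8, (3,0) g=5 f=8]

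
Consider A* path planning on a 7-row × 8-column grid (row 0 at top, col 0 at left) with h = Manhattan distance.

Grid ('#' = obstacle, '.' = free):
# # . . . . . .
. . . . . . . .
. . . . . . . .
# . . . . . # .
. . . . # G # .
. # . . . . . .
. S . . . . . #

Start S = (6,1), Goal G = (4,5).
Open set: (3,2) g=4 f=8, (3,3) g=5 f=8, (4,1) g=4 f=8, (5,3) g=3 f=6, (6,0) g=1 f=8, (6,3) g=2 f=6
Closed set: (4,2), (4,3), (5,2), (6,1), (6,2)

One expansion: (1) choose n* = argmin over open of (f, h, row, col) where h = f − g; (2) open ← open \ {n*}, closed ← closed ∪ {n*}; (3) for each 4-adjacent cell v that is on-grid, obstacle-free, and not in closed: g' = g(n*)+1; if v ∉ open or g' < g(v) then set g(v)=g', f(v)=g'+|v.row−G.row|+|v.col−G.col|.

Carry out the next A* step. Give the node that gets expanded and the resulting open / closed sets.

expanded=(5,3); open=[(3,2) g=4 f=8, (3,3) g=5 f=8, (4,1) g=4 f=8, (5,4) g=4 f=6, (6,0) g=1 f=8, (6,3) g=2 f=6]; closed=[(4,2), (4,3), (5,2), (5,3), (6,1), (6,2)]

step 1: expand (5,3) (f=6, h=3) → closed; open now [(3,2) g=4 f=8, (3,3) g=5 f=8, (4,1) g=4 f=8, (5,4) g=4 f=6, (6,0) g=1 f=8, (6,3) g=2 f=6]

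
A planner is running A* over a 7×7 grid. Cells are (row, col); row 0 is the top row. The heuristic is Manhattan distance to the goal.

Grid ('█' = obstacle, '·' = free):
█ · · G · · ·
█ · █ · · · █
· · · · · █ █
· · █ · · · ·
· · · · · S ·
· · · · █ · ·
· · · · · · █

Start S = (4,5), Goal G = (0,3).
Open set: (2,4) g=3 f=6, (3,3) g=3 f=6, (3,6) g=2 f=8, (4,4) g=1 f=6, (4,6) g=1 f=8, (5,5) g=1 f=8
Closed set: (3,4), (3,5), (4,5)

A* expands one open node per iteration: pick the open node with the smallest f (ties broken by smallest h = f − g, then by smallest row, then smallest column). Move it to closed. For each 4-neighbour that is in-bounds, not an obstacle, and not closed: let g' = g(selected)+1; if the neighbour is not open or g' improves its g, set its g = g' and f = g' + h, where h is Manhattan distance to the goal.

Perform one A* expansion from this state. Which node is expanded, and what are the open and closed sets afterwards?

step 1: expand (2,4) (f=6, h=3) → closed; open now [(1,4) g=4 f=6, (2,3) g=4 f=6, (3,3) g=3 f=6, (3,6) g=2 f=8, (4,4) g=1 f=6, (4,6) g=1 f=8, (5,5) g=1 f=8]

expanded=(2,4); open=[(1,4) g=4 f=6, (2,3) g=4 f=6, (3,3) g=3 f=6, (3,6) g=2 f=8, (4,4) g=1 f=6, (4,6) g=1 f=8, (5,5) g=1 f=8]; closed=[(2,4), (3,4), (3,5), (4,5)]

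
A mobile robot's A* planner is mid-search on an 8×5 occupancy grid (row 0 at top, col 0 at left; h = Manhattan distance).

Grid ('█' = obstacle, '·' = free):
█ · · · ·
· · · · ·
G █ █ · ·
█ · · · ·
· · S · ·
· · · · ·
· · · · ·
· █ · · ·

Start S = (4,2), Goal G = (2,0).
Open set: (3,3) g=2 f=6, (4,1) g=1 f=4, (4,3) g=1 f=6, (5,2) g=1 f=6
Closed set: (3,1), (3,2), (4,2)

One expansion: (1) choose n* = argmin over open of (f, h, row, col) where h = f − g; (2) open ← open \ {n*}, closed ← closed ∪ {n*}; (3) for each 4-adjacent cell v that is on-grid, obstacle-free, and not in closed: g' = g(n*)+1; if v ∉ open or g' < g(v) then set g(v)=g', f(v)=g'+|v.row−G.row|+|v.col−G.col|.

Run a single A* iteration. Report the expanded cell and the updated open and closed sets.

expanded=(4,1); open=[(3,3) g=2 f=6, (4,0) g=2 f=4, (4,3) g=1 f=6, (5,1) g=2 f=6, (5,2) g=1 f=6]; closed=[(3,1), (3,2), (4,1), (4,2)]

step 1: expand (4,1) (f=4, h=3) → closed; open now [(3,3) g=2 f=6, (4,0) g=2 f=4, (4,3) g=1 f=6, (5,1) g=2 f=6, (5,2) g=1 f=6]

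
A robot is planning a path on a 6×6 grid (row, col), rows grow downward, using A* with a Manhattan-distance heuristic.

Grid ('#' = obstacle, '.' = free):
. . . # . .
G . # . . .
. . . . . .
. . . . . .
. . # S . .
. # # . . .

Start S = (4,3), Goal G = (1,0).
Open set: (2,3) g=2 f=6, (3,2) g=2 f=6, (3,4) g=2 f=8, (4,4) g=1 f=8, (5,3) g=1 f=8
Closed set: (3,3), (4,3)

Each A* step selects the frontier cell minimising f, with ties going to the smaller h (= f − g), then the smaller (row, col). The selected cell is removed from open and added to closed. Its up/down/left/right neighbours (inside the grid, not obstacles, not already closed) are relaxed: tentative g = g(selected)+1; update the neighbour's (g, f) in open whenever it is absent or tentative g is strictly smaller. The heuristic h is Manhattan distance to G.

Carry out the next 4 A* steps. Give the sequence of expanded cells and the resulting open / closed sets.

step 1: expand (2,3) (f=6, h=4) → closed; open now [(1,3) g=3 f=6, (2,2) g=3 f=6, (2,4) g=3 f=8, (3,2) g=2 f=6, (3,4) g=2 f=8, (4,4) g=1 f=8, (5,3) g=1 f=8]
step 2: expand (1,3) (f=6, h=3) → closed; open now [(1,4) g=4 f=8, (2,2) g=3 f=6, (2,4) g=3 f=8, (3,2) g=2 f=6, (3,4) g=2 f=8, (4,4) g=1 f=8, (5,3) g=1 f=8]
step 3: expand (2,2) (f=6, h=3) → closed; open now [(1,4) g=4 f=8, (2,1) g=4 f=6, (2,4) g=3 f=8, (3,2) g=2 f=6, (3,4) g=2 f=8, (4,4) g=1 f=8, (5,3) g=1 f=8]
step 4: expand (2,1) (f=6, h=2) → closed; open now [(1,1) g=5 f=6, (1,4) g=4 f=8, (2,0) g=5 f=6, (2,4) g=3 f=8, (3,1) g=5 f=8, (3,2) g=2 f=6, (3,4) g=2 f=8, (4,4) g=1 f=8, (5,3) g=1 f=8]

order=[(2,3) → (1,3) → (2,2) → (2,1)]; open=[(1,1) g=5 f=6, (1,4) g=4 f=8, (2,0) g=5 f=6, (2,4) g=3 f=8, (3,1) g=5 f=8, (3,2) g=2 f=6, (3,4) g=2 f=8, (4,4) g=1 f=8, (5,3) g=1 f=8]; closed=[(1,3), (2,1), (2,2), (2,3), (3,3), (4,3)]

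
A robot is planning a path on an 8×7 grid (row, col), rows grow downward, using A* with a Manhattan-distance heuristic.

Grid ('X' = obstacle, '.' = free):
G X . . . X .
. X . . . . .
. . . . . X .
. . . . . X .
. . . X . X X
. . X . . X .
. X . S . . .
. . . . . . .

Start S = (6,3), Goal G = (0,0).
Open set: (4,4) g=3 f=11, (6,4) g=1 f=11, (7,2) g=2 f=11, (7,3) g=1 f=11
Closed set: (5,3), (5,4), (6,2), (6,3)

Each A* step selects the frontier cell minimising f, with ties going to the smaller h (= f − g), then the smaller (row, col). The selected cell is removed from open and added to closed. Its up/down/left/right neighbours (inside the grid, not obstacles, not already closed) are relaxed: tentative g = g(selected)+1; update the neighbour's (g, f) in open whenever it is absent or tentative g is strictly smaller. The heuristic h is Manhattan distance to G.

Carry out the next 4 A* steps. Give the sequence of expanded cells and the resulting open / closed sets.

step 1: expand (4,4) (f=11, h=8) → closed; open now [(3,4) g=4 f=11, (6,4) g=1 f=11, (7,2) g=2 f=11, (7,3) g=1 f=11]
step 2: expand (3,4) (f=11, h=7) → closed; open now [(2,4) g=5 f=11, (3,3) g=5 f=11, (6,4) g=1 f=11, (7,2) g=2 f=11, (7,3) g=1 f=11]
step 3: expand (2,4) (f=11, h=6) → closed; open now [(1,4) g=6 f=11, (2,3) g=6 f=11, (3,3) g=5 f=11, (6,4) g=1 f=11, (7,2) g=2 f=11, (7,3) g=1 f=11]
step 4: expand (1,4) (f=11, h=5) → closed; open now [(0,4) g=7 f=11, (1,3) g=7 f=11, (1,5) g=7 f=13, (2,3) g=6 f=11, (3,3) g=5 f=11, (6,4) g=1 f=11, (7,2) g=2 f=11, (7,3) g=1 f=11]

order=[(4,4) → (3,4) → (2,4) → (1,4)]; open=[(0,4) g=7 f=11, (1,3) g=7 f=11, (1,5) g=7 f=13, (2,3) g=6 f=11, (3,3) g=5 f=11, (6,4) g=1 f=11, (7,2) g=2 f=11, (7,3) g=1 f=11]; closed=[(1,4), (2,4), (3,4), (4,4), (5,3), (5,4), (6,2), (6,3)]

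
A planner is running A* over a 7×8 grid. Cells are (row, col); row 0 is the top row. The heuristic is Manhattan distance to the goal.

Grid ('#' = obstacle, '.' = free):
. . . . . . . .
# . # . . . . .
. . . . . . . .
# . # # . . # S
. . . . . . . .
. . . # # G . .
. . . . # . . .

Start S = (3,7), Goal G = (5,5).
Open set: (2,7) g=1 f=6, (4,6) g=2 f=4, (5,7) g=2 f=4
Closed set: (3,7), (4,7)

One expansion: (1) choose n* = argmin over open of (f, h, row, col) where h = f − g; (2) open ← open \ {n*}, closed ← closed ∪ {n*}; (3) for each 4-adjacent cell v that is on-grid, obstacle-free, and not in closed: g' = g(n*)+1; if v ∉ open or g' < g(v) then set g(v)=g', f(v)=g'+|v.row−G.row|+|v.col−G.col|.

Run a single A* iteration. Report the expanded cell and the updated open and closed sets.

step 1: expand (4,6) (f=4, h=2) → closed; open now [(2,7) g=1 f=6, (4,5) g=3 f=4, (5,6) g=3 f=4, (5,7) g=2 f=4]

expanded=(4,6); open=[(2,7) g=1 f=6, (4,5) g=3 f=4, (5,6) g=3 f=4, (5,7) g=2 f=4]; closed=[(3,7), (4,6), (4,7)]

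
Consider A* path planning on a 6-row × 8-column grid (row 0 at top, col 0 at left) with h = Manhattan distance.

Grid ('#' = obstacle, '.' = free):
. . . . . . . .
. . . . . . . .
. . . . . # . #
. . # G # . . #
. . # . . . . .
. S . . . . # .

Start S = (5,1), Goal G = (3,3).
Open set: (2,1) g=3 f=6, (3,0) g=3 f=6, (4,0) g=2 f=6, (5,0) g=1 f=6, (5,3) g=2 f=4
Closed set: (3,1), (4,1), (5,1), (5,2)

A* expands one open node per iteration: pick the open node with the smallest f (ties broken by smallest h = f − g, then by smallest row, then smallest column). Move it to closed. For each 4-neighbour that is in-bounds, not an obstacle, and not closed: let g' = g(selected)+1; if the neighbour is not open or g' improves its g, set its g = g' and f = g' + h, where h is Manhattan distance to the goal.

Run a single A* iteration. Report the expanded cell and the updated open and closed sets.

expanded=(5,3); open=[(2,1) g=3 f=6, (3,0) g=3 f=6, (4,0) g=2 f=6, (4,3) g=3 f=4, (5,0) g=1 f=6, (5,4) g=3 f=6]; closed=[(3,1), (4,1), (5,1), (5,2), (5,3)]

step 1: expand (5,3) (f=4, h=2) → closed; open now [(2,1) g=3 f=6, (3,0) g=3 f=6, (4,0) g=2 f=6, (4,3) g=3 f=4, (5,0) g=1 f=6, (5,4) g=3 f=6]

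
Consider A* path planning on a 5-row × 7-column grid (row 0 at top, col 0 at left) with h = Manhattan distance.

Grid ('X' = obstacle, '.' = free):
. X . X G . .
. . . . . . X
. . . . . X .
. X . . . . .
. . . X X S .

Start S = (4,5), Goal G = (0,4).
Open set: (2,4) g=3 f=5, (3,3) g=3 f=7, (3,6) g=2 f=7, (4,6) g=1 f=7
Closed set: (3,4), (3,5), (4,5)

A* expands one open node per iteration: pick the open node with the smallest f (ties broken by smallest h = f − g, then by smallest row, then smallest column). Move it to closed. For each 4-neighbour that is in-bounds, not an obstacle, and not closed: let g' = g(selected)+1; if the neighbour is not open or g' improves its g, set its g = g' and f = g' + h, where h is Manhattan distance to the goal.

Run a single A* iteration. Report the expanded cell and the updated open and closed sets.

expanded=(2,4); open=[(1,4) g=4 f=5, (2,3) g=4 f=7, (3,3) g=3 f=7, (3,6) g=2 f=7, (4,6) g=1 f=7]; closed=[(2,4), (3,4), (3,5), (4,5)]

step 1: expand (2,4) (f=5, h=2) → closed; open now [(1,4) g=4 f=5, (2,3) g=4 f=7, (3,3) g=3 f=7, (3,6) g=2 f=7, (4,6) g=1 f=7]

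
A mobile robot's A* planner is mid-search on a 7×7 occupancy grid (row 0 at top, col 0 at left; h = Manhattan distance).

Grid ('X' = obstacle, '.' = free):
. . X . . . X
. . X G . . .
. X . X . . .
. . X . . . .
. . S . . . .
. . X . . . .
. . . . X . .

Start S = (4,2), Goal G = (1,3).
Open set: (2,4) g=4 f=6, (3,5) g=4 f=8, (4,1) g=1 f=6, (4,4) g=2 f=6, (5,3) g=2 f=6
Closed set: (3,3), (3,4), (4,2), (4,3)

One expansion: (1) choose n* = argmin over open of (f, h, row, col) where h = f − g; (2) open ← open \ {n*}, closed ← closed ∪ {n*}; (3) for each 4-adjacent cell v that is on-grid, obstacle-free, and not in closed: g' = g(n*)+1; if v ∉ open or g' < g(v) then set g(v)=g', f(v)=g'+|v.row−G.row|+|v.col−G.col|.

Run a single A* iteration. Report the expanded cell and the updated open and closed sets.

expanded=(2,4); open=[(1,4) g=5 f=6, (2,5) g=5 f=8, (3,5) g=4 f=8, (4,1) g=1 f=6, (4,4) g=2 f=6, (5,3) g=2 f=6]; closed=[(2,4), (3,3), (3,4), (4,2), (4,3)]

step 1: expand (2,4) (f=6, h=2) → closed; open now [(1,4) g=5 f=6, (2,5) g=5 f=8, (3,5) g=4 f=8, (4,1) g=1 f=6, (4,4) g=2 f=6, (5,3) g=2 f=6]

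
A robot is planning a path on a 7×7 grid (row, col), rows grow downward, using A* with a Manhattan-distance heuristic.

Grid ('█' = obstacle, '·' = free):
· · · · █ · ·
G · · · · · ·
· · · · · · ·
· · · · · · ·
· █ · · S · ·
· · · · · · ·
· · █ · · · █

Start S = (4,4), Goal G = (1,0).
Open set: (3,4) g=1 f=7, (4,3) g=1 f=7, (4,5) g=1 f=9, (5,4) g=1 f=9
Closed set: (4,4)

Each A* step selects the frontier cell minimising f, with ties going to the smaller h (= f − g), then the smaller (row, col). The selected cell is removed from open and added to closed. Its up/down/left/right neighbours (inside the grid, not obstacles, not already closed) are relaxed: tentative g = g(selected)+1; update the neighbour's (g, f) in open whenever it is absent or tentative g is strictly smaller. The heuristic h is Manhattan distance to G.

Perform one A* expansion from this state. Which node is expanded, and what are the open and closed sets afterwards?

step 1: expand (3,4) (f=7, h=6) → closed; open now [(2,4) g=2 f=7, (3,3) g=2 f=7, (3,5) g=2 f=9, (4,3) g=1 f=7, (4,5) g=1 f=9, (5,4) g=1 f=9]

expanded=(3,4); open=[(2,4) g=2 f=7, (3,3) g=2 f=7, (3,5) g=2 f=9, (4,3) g=1 f=7, (4,5) g=1 f=9, (5,4) g=1 f=9]; closed=[(3,4), (4,4)]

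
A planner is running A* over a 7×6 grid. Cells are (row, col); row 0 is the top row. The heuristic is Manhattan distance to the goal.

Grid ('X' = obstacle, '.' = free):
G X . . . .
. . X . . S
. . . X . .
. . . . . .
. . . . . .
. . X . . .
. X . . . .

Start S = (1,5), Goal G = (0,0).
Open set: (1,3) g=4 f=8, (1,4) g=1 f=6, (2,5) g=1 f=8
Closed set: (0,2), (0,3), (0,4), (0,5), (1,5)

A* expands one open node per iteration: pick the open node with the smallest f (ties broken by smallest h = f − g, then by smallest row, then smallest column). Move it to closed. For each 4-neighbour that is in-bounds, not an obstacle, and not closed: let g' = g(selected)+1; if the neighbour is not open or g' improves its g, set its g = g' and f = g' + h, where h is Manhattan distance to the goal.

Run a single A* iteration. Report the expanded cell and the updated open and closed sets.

expanded=(1,4); open=[(1,3) g=2 f=6, (2,4) g=2 f=8, (2,5) g=1 f=8]; closed=[(0,2), (0,3), (0,4), (0,5), (1,4), (1,5)]

step 1: expand (1,4) (f=6, h=5) → closed; open now [(1,3) g=2 f=6, (2,4) g=2 f=8, (2,5) g=1 f=8]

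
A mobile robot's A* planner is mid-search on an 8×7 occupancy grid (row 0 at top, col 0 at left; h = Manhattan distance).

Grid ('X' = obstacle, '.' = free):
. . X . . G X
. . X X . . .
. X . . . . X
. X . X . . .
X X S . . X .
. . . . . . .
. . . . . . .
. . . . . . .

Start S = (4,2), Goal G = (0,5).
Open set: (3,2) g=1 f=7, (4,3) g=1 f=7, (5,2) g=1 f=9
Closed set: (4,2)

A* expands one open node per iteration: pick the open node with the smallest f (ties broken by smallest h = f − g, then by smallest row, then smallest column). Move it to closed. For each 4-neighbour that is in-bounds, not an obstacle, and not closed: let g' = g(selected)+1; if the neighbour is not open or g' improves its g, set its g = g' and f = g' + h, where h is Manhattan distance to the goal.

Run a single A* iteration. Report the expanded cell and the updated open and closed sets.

step 1: expand (3,2) (f=7, h=6) → closed; open now [(2,2) g=2 f=7, (4,3) g=1 f=7, (5,2) g=1 f=9]

expanded=(3,2); open=[(2,2) g=2 f=7, (4,3) g=1 f=7, (5,2) g=1 f=9]; closed=[(3,2), (4,2)]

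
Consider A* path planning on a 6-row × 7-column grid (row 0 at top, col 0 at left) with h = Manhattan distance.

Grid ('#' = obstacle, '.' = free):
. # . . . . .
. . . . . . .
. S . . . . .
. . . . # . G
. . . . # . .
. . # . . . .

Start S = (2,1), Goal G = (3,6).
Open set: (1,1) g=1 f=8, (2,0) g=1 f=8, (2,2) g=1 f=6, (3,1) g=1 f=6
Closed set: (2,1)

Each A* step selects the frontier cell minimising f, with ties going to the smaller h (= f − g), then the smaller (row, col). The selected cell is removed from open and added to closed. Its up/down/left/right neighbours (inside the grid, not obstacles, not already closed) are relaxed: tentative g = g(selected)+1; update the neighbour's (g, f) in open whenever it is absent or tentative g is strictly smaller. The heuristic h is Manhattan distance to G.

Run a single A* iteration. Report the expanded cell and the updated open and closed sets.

step 1: expand (2,2) (f=6, h=5) → closed; open now [(1,1) g=1 f=8, (1,2) g=2 f=8, (2,0) g=1 f=8, (2,3) g=2 f=6, (3,1) g=1 f=6, (3,2) g=2 f=6]

expanded=(2,2); open=[(1,1) g=1 f=8, (1,2) g=2 f=8, (2,0) g=1 f=8, (2,3) g=2 f=6, (3,1) g=1 f=6, (3,2) g=2 f=6]; closed=[(2,1), (2,2)]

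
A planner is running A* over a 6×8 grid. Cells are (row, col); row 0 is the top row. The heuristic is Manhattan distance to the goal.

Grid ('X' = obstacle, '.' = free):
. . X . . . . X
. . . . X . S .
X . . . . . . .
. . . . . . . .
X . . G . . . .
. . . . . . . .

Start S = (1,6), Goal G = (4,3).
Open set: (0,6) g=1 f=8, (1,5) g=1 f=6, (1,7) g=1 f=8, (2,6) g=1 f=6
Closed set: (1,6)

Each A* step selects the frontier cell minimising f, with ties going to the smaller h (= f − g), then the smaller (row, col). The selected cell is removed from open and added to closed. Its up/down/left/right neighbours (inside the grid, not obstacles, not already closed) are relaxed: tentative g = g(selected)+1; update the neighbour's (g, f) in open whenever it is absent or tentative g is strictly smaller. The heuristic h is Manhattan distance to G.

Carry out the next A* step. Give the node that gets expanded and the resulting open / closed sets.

step 1: expand (1,5) (f=6, h=5) → closed; open now [(0,5) g=2 f=8, (0,6) g=1 f=8, (1,7) g=1 f=8, (2,5) g=2 f=6, (2,6) g=1 f=6]

expanded=(1,5); open=[(0,5) g=2 f=8, (0,6) g=1 f=8, (1,7) g=1 f=8, (2,5) g=2 f=6, (2,6) g=1 f=6]; closed=[(1,5), (1,6)]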